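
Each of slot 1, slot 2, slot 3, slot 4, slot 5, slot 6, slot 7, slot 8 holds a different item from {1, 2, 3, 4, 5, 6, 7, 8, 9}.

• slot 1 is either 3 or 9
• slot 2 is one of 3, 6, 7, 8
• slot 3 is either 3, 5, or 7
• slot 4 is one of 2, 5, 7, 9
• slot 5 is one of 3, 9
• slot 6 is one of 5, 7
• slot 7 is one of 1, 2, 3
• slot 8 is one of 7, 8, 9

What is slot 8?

The 8 variables together cover exactly {1, 2, 3, 5, 6, 7, 8, 9} — 8 values for 8 variables — and 1 appears only in slot 7's list, so slot 7 = 1.
Among the 7 still-open variables, 2 fits only slot 4 (and all 7 values in {2, 3, 5, 6, 7, 8, 9} must be used), so slot 4 = 2.
The 6 still-open variables draw from only 6 values {3, 5, 6, 7, 8, 9}, so each is used; only slot 2 can be 6, hence slot 2 = 6.
The 5 still-open variables together cover exactly {3, 5, 7, 8, 9} — 5 values for 5 variables — and 8 appears only in slot 8's list, so slot 8 = 8.

8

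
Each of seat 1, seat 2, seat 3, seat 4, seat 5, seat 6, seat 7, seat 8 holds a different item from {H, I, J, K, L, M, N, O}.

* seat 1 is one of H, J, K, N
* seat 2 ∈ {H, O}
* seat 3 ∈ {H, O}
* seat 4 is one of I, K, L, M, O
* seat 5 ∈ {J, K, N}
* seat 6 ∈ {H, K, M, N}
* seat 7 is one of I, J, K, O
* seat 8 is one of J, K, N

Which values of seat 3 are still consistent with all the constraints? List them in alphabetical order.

Among the 8 variables, L fits only seat 4 (and all 8 values in {H, I, J, K, L, M, N, O} must be used), so seat 4 = L.
The 7 still-open variables together cover exactly {H, I, J, K, M, N, O} — 7 values for 7 variables — and I appears only in seat 7's list, so seat 7 = I.
Among the 6 still-open variables, M fits only seat 6 (and all 6 values in {H, J, K, M, N, O} must be used), so seat 6 = M.
seat 2 and seat 3 share exactly the 2 values {H, O}; by pigeonhole those values go to them, so strike H, O from seat 1.
No further eliminations apply; seat 3 can still be any of H, O.

H, O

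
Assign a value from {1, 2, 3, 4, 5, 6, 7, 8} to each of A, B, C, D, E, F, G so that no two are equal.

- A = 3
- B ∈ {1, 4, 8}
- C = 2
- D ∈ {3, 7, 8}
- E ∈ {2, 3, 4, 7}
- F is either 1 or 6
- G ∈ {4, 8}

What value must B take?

1

A must be 3 (only option left). Remove 3 from D, E.
C's domain is down to {2}, so C = 2. Remove 2 from E.
The 5 still-open variables draw from only 5 values {1, 4, 6, 7, 8}, so each is used; only F can be 6, hence F = 6.
The 4 still-open variables draw from only 4 values {1, 4, 7, 8}, so each is used; only B can be 1, hence B = 1.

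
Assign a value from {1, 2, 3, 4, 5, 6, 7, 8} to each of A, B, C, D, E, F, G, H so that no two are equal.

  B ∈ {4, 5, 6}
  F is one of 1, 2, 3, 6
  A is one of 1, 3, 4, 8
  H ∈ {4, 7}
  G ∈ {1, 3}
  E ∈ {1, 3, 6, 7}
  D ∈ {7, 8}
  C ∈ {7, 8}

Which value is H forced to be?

4

The 8 variables together cover exactly {1, 2, 3, 4, 5, 6, 7, 8} — 8 values for 8 variables — and 2 appears only in F's list, so F = 2.
The 7 still-open variables together cover exactly {1, 3, 4, 5, 6, 7, 8} — 7 values for 7 variables — and 5 appears only in B's list, so B = 5.
Among the 6 still-open variables, 6 fits only E (and all 6 values in {1, 3, 4, 6, 7, 8} must be used), so E = 6.
C and D between them cover only {7, 8} — a naked pair. Remove those values from A, H.
So H = 4.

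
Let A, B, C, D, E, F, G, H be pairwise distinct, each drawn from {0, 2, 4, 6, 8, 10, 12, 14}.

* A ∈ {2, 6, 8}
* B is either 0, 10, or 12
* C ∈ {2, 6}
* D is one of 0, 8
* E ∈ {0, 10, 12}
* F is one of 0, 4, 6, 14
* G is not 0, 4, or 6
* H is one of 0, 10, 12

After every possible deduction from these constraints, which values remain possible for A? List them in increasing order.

2, 6

Among the 8 variables, 4 fits only F (and all 8 values in {0, 2, 4, 6, 8, 10, 12, 14} must be used), so F = 4.
Among the 7 still-open variables, 14 fits only G (and all 7 values in {0, 2, 6, 8, 10, 12, 14} must be used), so G = 14.
B, E, H between them cover only {0, 10, 12} — a naked triple. Remove those values from D.
D has just one choice, so D = 8. Strike 8 from A.
No further eliminations apply; A can still be any of 2, 6.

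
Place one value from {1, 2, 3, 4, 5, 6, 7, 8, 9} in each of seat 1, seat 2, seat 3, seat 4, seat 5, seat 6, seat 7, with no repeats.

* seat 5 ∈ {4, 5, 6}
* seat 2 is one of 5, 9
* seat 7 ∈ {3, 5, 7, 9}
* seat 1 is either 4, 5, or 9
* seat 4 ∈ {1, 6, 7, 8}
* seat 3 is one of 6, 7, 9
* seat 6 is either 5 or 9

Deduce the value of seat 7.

3

seat 2 and seat 6 share exactly the 2 values {5, 9}; by pigeonhole those values go to them, so strike 5, 9 from seat 1, seat 3, seat 5, seat 7.
seat 1 has just one choice, so seat 1 = 4. So seat 5 can't be 4.
That leaves seat 5 = 6. Strike 6 from seat 3, seat 4.
seat 3 has just one choice, so seat 3 = 7. Strike 7 from seat 4, seat 7.
So seat 7 = 3.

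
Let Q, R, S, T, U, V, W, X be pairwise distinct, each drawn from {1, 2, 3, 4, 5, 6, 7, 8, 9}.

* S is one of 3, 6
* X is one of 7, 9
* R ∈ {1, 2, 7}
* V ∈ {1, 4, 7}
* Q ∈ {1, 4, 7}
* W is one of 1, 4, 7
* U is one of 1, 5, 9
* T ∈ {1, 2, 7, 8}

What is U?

The 3 variables Q, V, W are confined to {1, 4, 7}, which locks those values in; drop them from R, T, U, X.
R must be 2 (only option left). Eliminate 2 elsewhere: T.
T's domain is down to {8}, so T = 8.
That leaves X = 9. Eliminate 9 elsewhere: U.
So U = 5.

5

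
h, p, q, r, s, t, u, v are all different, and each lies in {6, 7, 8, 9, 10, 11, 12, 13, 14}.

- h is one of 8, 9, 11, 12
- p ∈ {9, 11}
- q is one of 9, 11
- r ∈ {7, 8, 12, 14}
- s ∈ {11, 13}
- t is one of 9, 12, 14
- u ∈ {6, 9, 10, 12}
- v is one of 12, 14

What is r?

p and q between them cover only {9, 11} — a naked pair. Remove those values from h, s, t, u.
s has just one choice, so s = 13.
t and v share exactly the 2 values {12, 14}; by pigeonhole those values go to them, so strike 12, 14 from h, r, u.
h must be 8 (only option left). Strike 8 from r.
So r = 7.

7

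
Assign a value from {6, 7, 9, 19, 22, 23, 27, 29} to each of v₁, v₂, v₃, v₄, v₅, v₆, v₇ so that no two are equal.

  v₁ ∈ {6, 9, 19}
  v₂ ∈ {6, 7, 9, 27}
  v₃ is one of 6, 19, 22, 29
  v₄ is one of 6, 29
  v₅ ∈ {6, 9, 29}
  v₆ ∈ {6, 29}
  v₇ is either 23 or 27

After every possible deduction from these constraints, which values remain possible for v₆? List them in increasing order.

The 2 variables v₄ and v₆ are confined to {6, 29}, which locks those values in; drop them from v₁, v₂, v₃, v₅.
v₅ must be 9 (only option left). Strike 9 from v₁, v₂.
v₁ has just one choice, so v₁ = 19. Strike 19 from v₃.
v₃ must be 22 (only option left).
No further eliminations apply; v₆ can still be any of 6, 29.

6, 29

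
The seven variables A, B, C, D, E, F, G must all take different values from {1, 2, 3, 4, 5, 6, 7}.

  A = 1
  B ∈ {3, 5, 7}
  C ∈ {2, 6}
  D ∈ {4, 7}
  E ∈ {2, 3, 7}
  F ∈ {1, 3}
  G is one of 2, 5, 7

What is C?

A has just one choice, so A = 1. Remove 1 from F.
F has just one choice, so F = 3. So B, E can't be 3.
The 5 still-open variables together cover exactly {2, 4, 5, 6, 7} — 5 values for 5 variables — and 4 appears only in D's list, so D = 4.
Among the 4 still-open variables, 6 fits only C (and all 4 values in {2, 5, 6, 7} must be used), so C = 6.

6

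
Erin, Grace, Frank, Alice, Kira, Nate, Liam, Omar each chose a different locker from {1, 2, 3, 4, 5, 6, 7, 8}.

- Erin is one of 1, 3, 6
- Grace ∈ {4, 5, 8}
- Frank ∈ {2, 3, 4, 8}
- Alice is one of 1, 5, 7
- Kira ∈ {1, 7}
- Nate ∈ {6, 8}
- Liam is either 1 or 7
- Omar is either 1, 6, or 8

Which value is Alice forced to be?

5

Among the 8 variables, 2 fits only Frank (and all 8 values in {1, 2, 3, 4, 5, 6, 7, 8} must be used), so Frank = 2.
The 7 still-open variables together cover exactly {1, 3, 4, 5, 6, 7, 8} — 7 values for 7 variables — and 3 appears only in Erin's list, so Erin = 3.
Among the 6 still-open variables, 4 fits only Grace (and all 6 values in {1, 4, 5, 6, 7, 8} must be used), so Grace = 4.
The 5 still-open variables draw from only 5 values {1, 5, 6, 7, 8}, so each is used; only Alice can be 5, hence Alice = 5.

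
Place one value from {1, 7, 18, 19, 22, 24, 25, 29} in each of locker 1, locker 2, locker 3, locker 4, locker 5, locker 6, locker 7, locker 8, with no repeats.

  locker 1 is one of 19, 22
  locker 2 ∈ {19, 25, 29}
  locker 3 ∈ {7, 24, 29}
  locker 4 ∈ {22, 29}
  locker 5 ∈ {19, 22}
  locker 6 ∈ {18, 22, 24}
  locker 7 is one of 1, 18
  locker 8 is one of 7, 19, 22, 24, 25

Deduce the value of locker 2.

The 8 variables together cover exactly {1, 7, 18, 19, 22, 24, 25, 29} — 8 values for 8 variables — and 1 appears only in locker 7's list, so locker 7 = 1.
The 7 still-open variables together cover exactly {7, 18, 19, 22, 24, 25, 29} — 7 values for 7 variables — and 18 appears only in locker 6's list, so locker 6 = 18.
locker 1 and locker 5 share exactly the 2 values {19, 22}; by pigeonhole those values go to them, so strike 19, 22 from locker 2, locker 4, locker 8.
That leaves locker 4 = 29. Remove 29 from locker 2, locker 3.
So locker 2 = 25.

25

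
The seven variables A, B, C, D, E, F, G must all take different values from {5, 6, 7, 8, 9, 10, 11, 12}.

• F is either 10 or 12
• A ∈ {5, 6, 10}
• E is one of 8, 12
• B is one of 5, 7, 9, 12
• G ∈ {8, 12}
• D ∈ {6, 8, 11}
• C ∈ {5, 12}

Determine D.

E and G between them cover only {8, 12} — a naked pair. Remove those values from B, C, D, F.
C must be 5 (only option left). So A, B can't be 5.
F's domain is down to {10}, so F = 10. So A can't be 10.
A must be 6 (only option left). Strike 6 from D.
So D = 11.

11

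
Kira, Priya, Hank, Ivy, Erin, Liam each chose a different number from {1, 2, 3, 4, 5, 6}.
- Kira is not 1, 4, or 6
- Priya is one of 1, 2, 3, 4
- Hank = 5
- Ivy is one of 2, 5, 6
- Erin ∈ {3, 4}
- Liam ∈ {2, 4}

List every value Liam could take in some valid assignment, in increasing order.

2, 4

Hank must be 5 (only option left). Eliminate 5 elsewhere: Kira, Ivy.
Among the 5 still-open variables, 1 fits only Priya (and all 5 values in {1, 2, 3, 4, 6} must be used), so Priya = 1.
The 4 still-open variables draw from only 4 values {2, 3, 4, 6}, so each is used; only Ivy can be 6, hence Ivy = 6.
No further eliminations apply; Liam can still be any of 2, 4.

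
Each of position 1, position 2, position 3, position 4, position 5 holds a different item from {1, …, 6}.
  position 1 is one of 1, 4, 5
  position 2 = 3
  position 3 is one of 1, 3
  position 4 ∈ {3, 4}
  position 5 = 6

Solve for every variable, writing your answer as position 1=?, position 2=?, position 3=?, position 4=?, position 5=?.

position 2 has just one choice, so position 2 = 3. Strike 3 from position 3, position 4.
That leaves position 3 = 1. Remove 1 from position 1.
position 4's domain is down to {4}, so position 4 = 4. So position 1 can't be 4.
position 5 has just one choice, so position 5 = 6.
position 1's domain is down to {5}, so position 1 = 5.

position 1=5, position 2=3, position 3=1, position 4=4, position 5=6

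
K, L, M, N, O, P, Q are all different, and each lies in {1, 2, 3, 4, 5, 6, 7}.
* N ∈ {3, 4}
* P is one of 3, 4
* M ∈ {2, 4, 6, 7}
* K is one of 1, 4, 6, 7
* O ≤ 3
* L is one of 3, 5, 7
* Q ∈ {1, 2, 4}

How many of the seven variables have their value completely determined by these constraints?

1

Among the 7 variables, 5 fits only L (and all 7 values in {1, 2, 3, 4, 5, 6, 7} must be used), so L = 5.
N and P between them cover only {3, 4} — a naked pair. Remove those values from K, M, O, Q.
O and Q between them cover only {1, 2} — a naked pair. Remove those values from K, M.
Determined: L=5. The other variables each still have more than one consistent value. That makes 1.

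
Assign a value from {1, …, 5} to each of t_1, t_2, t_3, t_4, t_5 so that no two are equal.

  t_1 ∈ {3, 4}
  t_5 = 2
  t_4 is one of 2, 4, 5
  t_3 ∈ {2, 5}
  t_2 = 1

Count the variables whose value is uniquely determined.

t_2 must be 1 (only option left).
t_5 must be 2 (only option left). Remove 2 from t_3, t_4.
That leaves t_3 = 5. So t_4 can't be 5.
t_4 must be 4 (only option left). Remove 4 from t_1.
t_1 must be 3 (only option left).
Every variable is fixed: t_1=3, t_2=1, t_3=5, t_4=4, t_5=2. That makes 5.

5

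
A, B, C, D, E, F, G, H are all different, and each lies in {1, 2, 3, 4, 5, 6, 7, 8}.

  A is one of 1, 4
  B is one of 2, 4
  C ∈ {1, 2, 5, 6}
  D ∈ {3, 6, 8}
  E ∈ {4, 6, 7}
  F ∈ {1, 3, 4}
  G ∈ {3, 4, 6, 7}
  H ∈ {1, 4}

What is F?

3

The 8 variables draw from only 8 values {1, 2, 3, 4, 5, 6, 7, 8}, so each is used; only C can be 5, hence C = 5.
Among the 7 still-open variables, 2 fits only B (and all 7 values in {1, 2, 3, 4, 6, 7, 8} must be used), so B = 2.
The 6 still-open variables together cover exactly {1, 3, 4, 6, 7, 8} — 6 values for 6 variables — and 8 appears only in D's list, so D = 8.
The 2 variables A and H are confined to {1, 4}, which locks those values in; drop them from E, F, G.
So F = 3.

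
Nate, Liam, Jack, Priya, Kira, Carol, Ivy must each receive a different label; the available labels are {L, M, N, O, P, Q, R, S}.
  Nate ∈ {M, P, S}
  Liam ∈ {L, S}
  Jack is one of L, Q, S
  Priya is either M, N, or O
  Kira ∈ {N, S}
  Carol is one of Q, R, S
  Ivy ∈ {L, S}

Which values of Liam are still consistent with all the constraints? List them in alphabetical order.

Liam and Ivy share exactly the 2 values {L, S}; by pigeonhole those values go to them, so strike L, S from Nate, Jack, Kira, Carol.
Jack must be Q (only option left). So Carol can't be Q.
That leaves Kira = N. Eliminate N elsewhere: Priya.
Carol has just one choice, so Carol = R.
No further eliminations apply; Liam can still be any of L, S.

L, S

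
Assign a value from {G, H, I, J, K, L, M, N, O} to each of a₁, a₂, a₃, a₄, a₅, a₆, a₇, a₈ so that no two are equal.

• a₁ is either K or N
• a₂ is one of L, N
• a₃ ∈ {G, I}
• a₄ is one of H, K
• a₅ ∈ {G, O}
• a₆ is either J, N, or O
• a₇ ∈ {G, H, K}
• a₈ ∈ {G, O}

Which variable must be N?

The 8 variables together cover exactly {G, H, I, J, K, L, N, O} — 8 values for 8 variables — and I appears only in a₃'s list, so a₃ = I.
Among the 7 still-open variables, J fits only a₆ (and all 7 values in {G, H, J, K, L, N, O} must be used), so a₆ = J.
The 6 still-open variables draw from only 6 values {G, H, K, L, N, O}, so each is used; only a₂ can be L, hence a₂ = L.
Among the 5 still-open variables, N fits only a₁ (and all 5 values in {G, H, K, N, O} must be used), so a₁ = N.

a₁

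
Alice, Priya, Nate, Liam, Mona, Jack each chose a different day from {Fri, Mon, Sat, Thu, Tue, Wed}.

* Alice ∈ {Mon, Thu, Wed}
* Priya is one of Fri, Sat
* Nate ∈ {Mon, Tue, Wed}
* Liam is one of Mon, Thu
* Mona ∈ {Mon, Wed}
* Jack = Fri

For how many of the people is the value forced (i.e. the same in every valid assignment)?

Jack's domain is down to {Fri}, so Jack = Fri. Eliminate Fri elsewhere: Priya.
Priya has just one choice, so Priya = Sat.
The 4 still-open variables together cover exactly {Mon, Thu, Tue, Wed} — 4 values for 4 variables — and Tue appears only in Nate's list, so Nate = Tue.
Determined: Priya=Sat, Nate=Tue, Jack=Fri. The other people each still have more than one consistent value. That makes 3.

3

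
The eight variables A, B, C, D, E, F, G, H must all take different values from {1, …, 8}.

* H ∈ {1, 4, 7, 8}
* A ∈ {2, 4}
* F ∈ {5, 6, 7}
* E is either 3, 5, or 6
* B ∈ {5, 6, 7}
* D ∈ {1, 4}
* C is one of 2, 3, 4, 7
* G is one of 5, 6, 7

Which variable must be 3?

E

Among the 8 variables, 8 fits only H (and all 8 values in {1, 2, 3, 4, 5, 6, 7, 8} must be used), so H = 8.
The 7 still-open variables draw from only 7 values {1, 2, 3, 4, 5, 6, 7}, so each is used; only D can be 1, hence D = 1.
The 3 variables B, F, G are confined to {5, 6, 7}, which locks those values in; drop them from C, E.
So 3 goes to E.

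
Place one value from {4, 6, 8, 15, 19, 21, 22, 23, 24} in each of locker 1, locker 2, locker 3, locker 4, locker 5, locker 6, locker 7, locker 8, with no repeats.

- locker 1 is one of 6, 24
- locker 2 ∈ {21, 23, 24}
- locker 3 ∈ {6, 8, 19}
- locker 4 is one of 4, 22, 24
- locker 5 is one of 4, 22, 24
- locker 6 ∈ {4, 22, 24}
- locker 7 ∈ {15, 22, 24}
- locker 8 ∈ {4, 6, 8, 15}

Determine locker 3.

The 3 variables locker 4, locker 5, locker 6 are confined to {4, 22, 24}, which locks those values in; drop them from locker 1, locker 2, locker 7, locker 8.
That leaves locker 1 = 6. Strike 6 from locker 3, locker 8.
locker 7 must be 15 (only option left). Eliminate 15 elsewhere: locker 8.
That leaves locker 8 = 8. Remove 8 from locker 3.
So locker 3 = 19.

19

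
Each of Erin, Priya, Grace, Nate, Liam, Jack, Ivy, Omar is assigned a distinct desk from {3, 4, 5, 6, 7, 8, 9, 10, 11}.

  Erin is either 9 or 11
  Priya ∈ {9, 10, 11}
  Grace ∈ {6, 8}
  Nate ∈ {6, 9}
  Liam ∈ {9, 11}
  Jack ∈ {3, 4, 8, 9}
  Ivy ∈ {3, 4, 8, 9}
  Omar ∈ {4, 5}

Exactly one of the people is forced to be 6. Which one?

Among the 8 variables, 5 fits only Omar (and all 8 values in {3, 4, 5, 6, 8, 9, 10, 11} must be used), so Omar = 5.
The 7 still-open variables together cover exactly {3, 4, 6, 8, 9, 10, 11} — 7 values for 7 variables — and 10 appears only in Priya's list, so Priya = 10.
Erin and Liam share exactly the 2 values {9, 11}; by pigeonhole those values go to them, so strike 9, 11 from Nate, Jack, Ivy.
So 6 goes to Nate.

Nate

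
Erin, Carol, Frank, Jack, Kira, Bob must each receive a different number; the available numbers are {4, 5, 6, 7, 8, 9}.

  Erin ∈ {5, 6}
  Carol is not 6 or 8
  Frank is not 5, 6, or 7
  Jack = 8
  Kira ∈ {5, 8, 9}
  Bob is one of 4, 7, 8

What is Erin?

Jack must be 8 (only option left). Strike 8 from Frank, Kira, Bob.
The 5 still-open variables together cover exactly {4, 5, 6, 7, 9} — 5 values for 5 variables — and 6 appears only in Erin's list, so Erin = 6.

6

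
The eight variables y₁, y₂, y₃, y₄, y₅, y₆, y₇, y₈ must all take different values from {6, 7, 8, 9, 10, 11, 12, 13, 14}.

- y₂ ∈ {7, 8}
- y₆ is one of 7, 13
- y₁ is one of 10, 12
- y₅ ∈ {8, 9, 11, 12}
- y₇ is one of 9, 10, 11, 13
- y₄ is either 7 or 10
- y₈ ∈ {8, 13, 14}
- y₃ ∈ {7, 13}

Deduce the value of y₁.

The 8 variables together cover exactly {7, 8, 9, 10, 11, 12, 13, 14} — 8 values for 8 variables — and 14 appears only in y₈'s list, so y₈ = 14.
y₃ and y₆ share exactly the 2 values {7, 13}; by pigeonhole those values go to them, so strike 7, 13 from y₂, y₄, y₇.
That leaves y₂ = 8. Strike 8 from y₅.
y₄ must be 10 (only option left). Eliminate 10 elsewhere: y₁, y₇.
So y₁ = 12.

12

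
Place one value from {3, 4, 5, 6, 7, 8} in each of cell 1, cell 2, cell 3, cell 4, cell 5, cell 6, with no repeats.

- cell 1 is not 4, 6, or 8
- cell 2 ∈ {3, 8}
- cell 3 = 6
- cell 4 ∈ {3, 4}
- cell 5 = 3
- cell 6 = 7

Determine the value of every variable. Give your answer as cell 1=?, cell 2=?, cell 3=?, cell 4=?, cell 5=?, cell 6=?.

cell 3 has just one choice, so cell 3 = 6.
cell 5 must be 3 (only option left). So cell 1, cell 2, cell 4 can't be 3.
That leaves cell 6 = 7. Eliminate 7 elsewhere: cell 1.
That leaves cell 1 = 5.
That leaves cell 2 = 8.
cell 4 must be 4 (only option left).

cell 1=5, cell 2=8, cell 3=6, cell 4=4, cell 5=3, cell 6=7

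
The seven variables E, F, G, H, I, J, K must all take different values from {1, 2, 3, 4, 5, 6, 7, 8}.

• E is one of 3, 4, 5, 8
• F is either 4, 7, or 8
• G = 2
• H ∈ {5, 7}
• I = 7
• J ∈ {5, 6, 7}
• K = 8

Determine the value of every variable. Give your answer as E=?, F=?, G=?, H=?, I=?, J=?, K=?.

E=3, F=4, G=2, H=5, I=7, J=6, K=8

G's domain is down to {2}, so G = 2.
That leaves I = 7. Strike 7 from F, H, J.
K must be 8 (only option left). Eliminate 8 elsewhere: E, F.
F's domain is down to {4}, so F = 4. Eliminate 4 elsewhere: E.
H's domain is down to {5}, so H = 5. Strike 5 from E, J.
That leaves J = 6.
That leaves E = 3.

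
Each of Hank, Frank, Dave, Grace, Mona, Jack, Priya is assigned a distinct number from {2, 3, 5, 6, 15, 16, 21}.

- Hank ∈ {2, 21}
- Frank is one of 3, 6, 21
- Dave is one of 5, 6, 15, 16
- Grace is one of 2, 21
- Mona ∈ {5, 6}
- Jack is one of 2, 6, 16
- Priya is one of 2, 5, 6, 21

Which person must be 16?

Jack

The 7 variables draw from only 7 values {2, 3, 5, 6, 15, 16, 21}, so each is used; only Frank can be 3, hence Frank = 3.
The 6 still-open variables draw from only 6 values {2, 5, 6, 15, 16, 21}, so each is used; only Dave can be 15, hence Dave = 15.
The 5 still-open variables together cover exactly {2, 5, 6, 16, 21} — 5 values for 5 variables — and 16 appears only in Jack's list, so Jack = 16.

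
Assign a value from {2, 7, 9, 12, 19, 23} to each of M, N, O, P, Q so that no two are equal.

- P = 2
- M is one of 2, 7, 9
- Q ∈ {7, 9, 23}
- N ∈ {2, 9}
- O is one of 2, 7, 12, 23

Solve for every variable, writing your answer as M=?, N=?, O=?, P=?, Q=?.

M=7, N=9, O=12, P=2, Q=23

P must be 2 (only option left). Remove 2 from M, N, O.
N must be 9 (only option left). Strike 9 from M, Q.
That leaves M = 7. Remove 7 from O, Q.
Q has just one choice, so Q = 23. Strike 23 from O.
O's domain is down to {12}, so O = 12.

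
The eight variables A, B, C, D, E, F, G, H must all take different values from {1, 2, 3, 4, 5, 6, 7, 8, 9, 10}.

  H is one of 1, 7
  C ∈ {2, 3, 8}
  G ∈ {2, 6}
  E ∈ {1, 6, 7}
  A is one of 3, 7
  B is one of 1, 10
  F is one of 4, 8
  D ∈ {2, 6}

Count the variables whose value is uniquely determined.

4

The 8 variables together cover exactly {1, 2, 3, 4, 6, 7, 8, 10} — 8 values for 8 variables — and 4 appears only in F's list, so F = 4.
Among the 7 still-open variables, 8 fits only C (and all 7 values in {1, 2, 3, 6, 7, 8, 10} must be used), so C = 8.
The 6 still-open variables draw from only 6 values {1, 2, 3, 6, 7, 10}, so each is used; only A can be 3, hence A = 3.
The 5 still-open variables together cover exactly {1, 2, 6, 7, 10} — 5 values for 5 variables — and 10 appears only in B's list, so B = 10.
D and G between them cover only {2, 6} — a naked pair. Remove those values from E.
Determined: A=3, B=10, C=8, F=4. The other variables each still have more than one consistent value. That makes 4.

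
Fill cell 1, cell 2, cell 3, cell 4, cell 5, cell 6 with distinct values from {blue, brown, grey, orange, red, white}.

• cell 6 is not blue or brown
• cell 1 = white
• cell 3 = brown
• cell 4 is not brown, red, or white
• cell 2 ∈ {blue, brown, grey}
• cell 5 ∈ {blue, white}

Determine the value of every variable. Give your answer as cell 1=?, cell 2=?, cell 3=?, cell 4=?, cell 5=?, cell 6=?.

cell 1=white, cell 2=grey, cell 3=brown, cell 4=orange, cell 5=blue, cell 6=red

cell 1's domain is down to {white}, so cell 1 = white. Eliminate white elsewhere: cell 5, cell 6.
cell 3 must be brown (only option left). Strike brown from cell 2.
cell 5 must be blue (only option left). Eliminate blue elsewhere: cell 2, cell 4.
cell 2's domain is down to {grey}, so cell 2 = grey. Strike grey from cell 4, cell 6.
That leaves cell 4 = orange. Eliminate orange elsewhere: cell 6.
That leaves cell 6 = red.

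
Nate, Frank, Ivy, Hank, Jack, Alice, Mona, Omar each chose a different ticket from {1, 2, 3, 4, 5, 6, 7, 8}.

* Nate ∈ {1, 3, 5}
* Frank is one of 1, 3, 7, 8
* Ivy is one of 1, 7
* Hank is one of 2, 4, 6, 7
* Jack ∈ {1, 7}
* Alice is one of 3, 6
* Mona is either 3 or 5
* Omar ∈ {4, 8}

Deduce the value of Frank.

Among the 8 variables, 2 fits only Hank (and all 8 values in {1, 2, 3, 4, 5, 6, 7, 8} must be used), so Hank = 2.
The 7 still-open variables together cover exactly {1, 3, 4, 5, 6, 7, 8} — 7 values for 7 variables — and 4 appears only in Omar's list, so Omar = 4.
Among the 6 still-open variables, 6 fits only Alice (and all 6 values in {1, 3, 5, 6, 7, 8} must be used), so Alice = 6.
The 5 still-open variables together cover exactly {1, 3, 5, 7, 8} — 5 values for 5 variables — and 8 appears only in Frank's list, so Frank = 8.

8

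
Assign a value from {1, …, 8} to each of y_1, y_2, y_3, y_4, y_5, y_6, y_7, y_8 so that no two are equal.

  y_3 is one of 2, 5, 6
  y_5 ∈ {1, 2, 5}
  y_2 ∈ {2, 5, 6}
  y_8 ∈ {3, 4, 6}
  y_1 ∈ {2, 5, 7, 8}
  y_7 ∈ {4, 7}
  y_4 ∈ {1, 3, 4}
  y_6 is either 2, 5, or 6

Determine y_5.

1

The 8 variables draw from only 8 values {1, 2, 3, 4, 5, 6, 7, 8}, so each is used; only y_1 can be 8, hence y_1 = 8.
The 7 still-open variables together cover exactly {1, 2, 3, 4, 5, 6, 7} — 7 values for 7 variables — and 7 appears only in y_7's list, so y_7 = 7.
The 3 variables y_2, y_3, y_6 are confined to {2, 5, 6}, which locks those values in; drop them from y_5, y_8.
So y_5 = 1.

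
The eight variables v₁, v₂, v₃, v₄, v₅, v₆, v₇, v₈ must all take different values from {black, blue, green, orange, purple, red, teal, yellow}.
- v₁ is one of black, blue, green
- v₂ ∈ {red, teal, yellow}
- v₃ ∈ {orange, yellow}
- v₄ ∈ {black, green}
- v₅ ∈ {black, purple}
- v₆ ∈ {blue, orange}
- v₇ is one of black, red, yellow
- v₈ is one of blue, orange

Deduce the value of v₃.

yellow

Among the 8 variables, purple fits only v₅ (and all 8 values in {black, blue, green, orange, purple, red, teal, yellow} must be used), so v₅ = purple.
The 7 still-open variables together cover exactly {black, blue, green, orange, red, teal, yellow} — 7 values for 7 variables — and teal appears only in v₂'s list, so v₂ = teal.
The 6 still-open variables draw from only 6 values {black, blue, green, orange, red, yellow}, so each is used; only v₇ can be red, hence v₇ = red.
The 5 still-open variables together cover exactly {black, blue, green, orange, yellow} — 5 values for 5 variables — and yellow appears only in v₃'s list, so v₃ = yellow.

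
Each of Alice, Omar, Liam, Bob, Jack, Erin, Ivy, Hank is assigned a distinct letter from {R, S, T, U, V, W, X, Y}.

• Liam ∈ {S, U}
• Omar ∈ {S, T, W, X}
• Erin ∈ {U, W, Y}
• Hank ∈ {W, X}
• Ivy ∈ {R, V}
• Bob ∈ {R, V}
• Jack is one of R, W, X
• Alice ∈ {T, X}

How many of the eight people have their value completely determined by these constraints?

Among the 8 variables, Y fits only Erin (and all 8 values in {R, S, T, U, V, W, X, Y} must be used), so Erin = Y.
Among the 7 still-open variables, U fits only Liam (and all 7 values in {R, S, T, U, V, W, X} must be used), so Liam = U.
Among the 6 still-open variables, S fits only Omar (and all 6 values in {R, S, T, V, W, X} must be used), so Omar = S.
Among the 5 still-open variables, T fits only Alice (and all 5 values in {R, T, V, W, X} must be used), so Alice = T.
Bob and Ivy share exactly the 2 values {R, V}; by pigeonhole those values go to them, so strike R, V from Jack.
Determined: Alice=T, Omar=S, Liam=U, Erin=Y. The other people each still have more than one consistent value. That makes 4.

4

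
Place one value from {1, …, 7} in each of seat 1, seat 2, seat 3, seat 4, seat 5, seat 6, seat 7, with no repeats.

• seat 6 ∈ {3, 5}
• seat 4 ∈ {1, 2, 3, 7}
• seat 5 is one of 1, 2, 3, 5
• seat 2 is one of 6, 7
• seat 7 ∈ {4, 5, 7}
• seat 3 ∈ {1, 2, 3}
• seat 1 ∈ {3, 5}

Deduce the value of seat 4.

Among the 7 variables, 4 fits only seat 7 (and all 7 values in {1, 2, 3, 4, 5, 6, 7} must be used), so seat 7 = 4.
Among the 6 still-open variables, 6 fits only seat 2 (and all 6 values in {1, 2, 3, 5, 6, 7} must be used), so seat 2 = 6.
The 5 still-open variables together cover exactly {1, 2, 3, 5, 7} — 5 values for 5 variables — and 7 appears only in seat 4's list, so seat 4 = 7.

7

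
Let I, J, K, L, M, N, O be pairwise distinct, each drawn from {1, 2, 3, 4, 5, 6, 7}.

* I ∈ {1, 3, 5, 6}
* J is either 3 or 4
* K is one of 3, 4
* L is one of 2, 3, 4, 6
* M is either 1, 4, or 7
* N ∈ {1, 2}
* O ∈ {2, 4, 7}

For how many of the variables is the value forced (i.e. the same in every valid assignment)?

The 7 variables draw from only 7 values {1, 2, 3, 4, 5, 6, 7}, so each is used; only I can be 5, hence I = 5.
Among the 6 still-open variables, 6 fits only L (and all 6 values in {1, 2, 3, 4, 6, 7} must be used), so L = 6.
J and K between them cover only {3, 4} — a naked pair. Remove those values from M, O.
Determined: I=5, L=6. The other variables each still have more than one consistent value. That makes 2.

2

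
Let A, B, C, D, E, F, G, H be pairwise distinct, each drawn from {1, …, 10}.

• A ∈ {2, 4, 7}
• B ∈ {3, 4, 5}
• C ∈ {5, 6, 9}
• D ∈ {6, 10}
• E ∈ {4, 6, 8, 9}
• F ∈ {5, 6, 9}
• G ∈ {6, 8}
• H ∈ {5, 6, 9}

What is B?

The 3 variables C, F, H are confined to {5, 6, 9}, which locks those values in; drop them from B, D, E, G.
D's domain is down to {10}, so D = 10.
G has just one choice, so G = 8. Remove 8 from E.
That leaves E = 4. So A, B can't be 4.
So B = 3.

3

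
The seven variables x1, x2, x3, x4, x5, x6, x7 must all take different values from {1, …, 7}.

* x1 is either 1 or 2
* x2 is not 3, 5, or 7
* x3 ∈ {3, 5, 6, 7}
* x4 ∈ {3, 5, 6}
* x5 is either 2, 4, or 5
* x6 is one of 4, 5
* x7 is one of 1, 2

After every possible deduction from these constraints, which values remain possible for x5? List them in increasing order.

4, 5

Among the 7 variables, 7 fits only x3 (and all 7 values in {1, 2, 3, 4, 5, 6, 7} must be used), so x3 = 7.
The 6 still-open variables draw from only 6 values {1, 2, 3, 4, 5, 6}, so each is used; only x4 can be 3, hence x4 = 3.
The 5 still-open variables draw from only 5 values {1, 2, 4, 5, 6}, so each is used; only x2 can be 6, hence x2 = 6.
x1 and x7 between them cover only {1, 2} — a naked pair. Remove those values from x5.
No further eliminations apply; x5 can still be any of 4, 5.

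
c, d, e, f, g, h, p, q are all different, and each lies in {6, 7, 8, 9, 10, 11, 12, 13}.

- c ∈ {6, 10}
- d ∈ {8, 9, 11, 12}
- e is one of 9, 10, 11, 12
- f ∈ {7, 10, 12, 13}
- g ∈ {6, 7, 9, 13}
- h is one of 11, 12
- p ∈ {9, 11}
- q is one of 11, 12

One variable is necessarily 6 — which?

The 8 variables draw from only 8 values {6, 7, 8, 9, 10, 11, 12, 13}, so each is used; only d can be 8, hence d = 8.
The 2 variables h and q are confined to {11, 12}, which locks those values in; drop them from e, f, p.
p's domain is down to {9}, so p = 9. Strike 9 from e, g.
e must be 10 (only option left). So c, f can't be 10.
So 6 goes to c.

c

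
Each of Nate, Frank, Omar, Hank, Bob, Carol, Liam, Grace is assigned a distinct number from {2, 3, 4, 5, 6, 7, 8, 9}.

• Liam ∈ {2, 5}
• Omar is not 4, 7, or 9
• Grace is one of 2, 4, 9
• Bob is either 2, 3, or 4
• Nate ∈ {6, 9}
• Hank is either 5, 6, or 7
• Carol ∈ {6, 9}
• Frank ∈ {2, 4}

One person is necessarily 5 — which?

The 8 variables together cover exactly {2, 3, 4, 5, 6, 7, 8, 9} — 8 values for 8 variables — and 7 appears only in Hank's list, so Hank = 7.
Among the 7 still-open variables, 8 fits only Omar (and all 7 values in {2, 3, 4, 5, 6, 8, 9} must be used), so Omar = 8.
The 6 still-open variables together cover exactly {2, 3, 4, 5, 6, 9} — 6 values for 6 variables — and 3 appears only in Bob's list, so Bob = 3.
Among the 5 still-open variables, 5 fits only Liam (and all 5 values in {2, 4, 5, 6, 9} must be used), so Liam = 5.

Liam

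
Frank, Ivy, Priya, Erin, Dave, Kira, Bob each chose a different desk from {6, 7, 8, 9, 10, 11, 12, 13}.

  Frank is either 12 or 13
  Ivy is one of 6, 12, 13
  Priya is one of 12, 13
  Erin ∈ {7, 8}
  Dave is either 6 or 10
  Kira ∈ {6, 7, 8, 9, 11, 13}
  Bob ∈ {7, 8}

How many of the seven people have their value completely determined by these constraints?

2

Frank and Priya share exactly the 2 values {12, 13}; by pigeonhole those values go to them, so strike 12, 13 from Ivy, Kira.
Ivy has just one choice, so Ivy = 6. Remove 6 from Dave, Kira.
That leaves Dave = 10.
The 2 variables Erin and Bob are confined to {7, 8}, which locks those values in; drop them from Kira.
Determined: Ivy=6, Dave=10. The other people each still have more than one consistent value. That makes 2.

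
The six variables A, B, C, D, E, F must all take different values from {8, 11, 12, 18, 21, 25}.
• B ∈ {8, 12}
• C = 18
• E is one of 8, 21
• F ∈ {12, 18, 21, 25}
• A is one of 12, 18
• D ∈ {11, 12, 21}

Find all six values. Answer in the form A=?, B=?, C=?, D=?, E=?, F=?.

C must be 18 (only option left). Strike 18 from A, F.
A must be 12 (only option left). Strike 12 from B, D, F.
B has just one choice, so B = 8. Eliminate 8 elsewhere: E.
E must be 21 (only option left). Strike 21 from D, F.
F must be 25 (only option left).
D must be 11 (only option left).

A=12, B=8, C=18, D=11, E=21, F=25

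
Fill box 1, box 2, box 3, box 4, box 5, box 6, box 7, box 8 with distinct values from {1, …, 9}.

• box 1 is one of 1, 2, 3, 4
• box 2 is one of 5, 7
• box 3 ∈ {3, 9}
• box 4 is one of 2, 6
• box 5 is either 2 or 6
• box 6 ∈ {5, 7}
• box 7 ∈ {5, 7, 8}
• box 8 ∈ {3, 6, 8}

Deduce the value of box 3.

9

box 2 and box 6 between them cover only {5, 7} — a naked pair. Remove those values from box 7.
box 7's domain is down to {8}, so box 7 = 8. Eliminate 8 elsewhere: box 8.
The 2 variables box 4 and box 5 are confined to {2, 6}, which locks those values in; drop them from box 1, box 8.
box 8 must be 3 (only option left). Eliminate 3 elsewhere: box 1, box 3.
So box 3 = 9.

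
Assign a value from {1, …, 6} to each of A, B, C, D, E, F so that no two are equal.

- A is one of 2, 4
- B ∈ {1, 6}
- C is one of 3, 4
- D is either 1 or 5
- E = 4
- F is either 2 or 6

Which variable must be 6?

F

E must be 4 (only option left). Strike 4 from A, C.
A's domain is down to {2}, so A = 2. Eliminate 2 elsewhere: F.
So 6 goes to F.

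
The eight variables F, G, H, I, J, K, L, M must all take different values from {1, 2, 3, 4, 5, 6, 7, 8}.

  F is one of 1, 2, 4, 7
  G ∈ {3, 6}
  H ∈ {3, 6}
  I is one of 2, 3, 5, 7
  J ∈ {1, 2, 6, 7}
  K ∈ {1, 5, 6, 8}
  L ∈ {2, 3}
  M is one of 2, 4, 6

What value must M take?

The 8 variables together cover exactly {1, 2, 3, 4, 5, 6, 7, 8} — 8 values for 8 variables — and 8 appears only in K's list, so K = 8.
The 7 still-open variables draw from only 7 values {1, 2, 3, 4, 5, 6, 7}, so each is used; only I can be 5, hence I = 5.
G and H share exactly the 2 values {3, 6}; by pigeonhole those values go to them, so strike 3, 6 from J, L, M.
L must be 2 (only option left). Remove 2 from F, J, M.
So M = 4.

4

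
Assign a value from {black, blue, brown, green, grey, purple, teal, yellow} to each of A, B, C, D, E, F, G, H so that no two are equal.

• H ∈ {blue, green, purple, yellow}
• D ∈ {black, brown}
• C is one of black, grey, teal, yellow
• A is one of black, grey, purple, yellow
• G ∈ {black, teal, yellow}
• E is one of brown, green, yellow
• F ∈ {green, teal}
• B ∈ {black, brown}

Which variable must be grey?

C

The 8 variables draw from only 8 values {black, blue, brown, green, grey, purple, teal, yellow}, so each is used; only H can be blue, hence H = blue.
The 7 still-open variables draw from only 7 values {black, brown, green, grey, purple, teal, yellow}, so each is used; only A can be purple, hence A = purple.
The 6 still-open variables together cover exactly {black, brown, green, grey, teal, yellow} — 6 values for 6 variables — and grey appears only in C's list, so C = grey.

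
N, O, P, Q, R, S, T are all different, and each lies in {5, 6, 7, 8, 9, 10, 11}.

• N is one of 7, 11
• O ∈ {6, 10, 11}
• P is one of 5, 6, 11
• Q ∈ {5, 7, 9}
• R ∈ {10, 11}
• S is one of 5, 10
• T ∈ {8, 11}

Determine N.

7

The 7 variables draw from only 7 values {5, 6, 7, 8, 9, 10, 11}, so each is used; only T can be 8, hence T = 8.
The 6 still-open variables draw from only 6 values {5, 6, 7, 9, 10, 11}, so each is used; only Q can be 9, hence Q = 9.
The 5 still-open variables together cover exactly {5, 6, 7, 10, 11} — 5 values for 5 variables — and 7 appears only in N's list, so N = 7.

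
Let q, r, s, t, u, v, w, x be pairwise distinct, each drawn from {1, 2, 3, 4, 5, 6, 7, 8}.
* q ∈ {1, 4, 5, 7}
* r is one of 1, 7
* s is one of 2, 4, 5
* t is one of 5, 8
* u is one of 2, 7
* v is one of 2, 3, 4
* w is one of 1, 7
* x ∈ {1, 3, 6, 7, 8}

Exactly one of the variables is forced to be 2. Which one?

The 8 variables draw from only 8 values {1, 2, 3, 4, 5, 6, 7, 8}, so each is used; only x can be 6, hence x = 6.
The 7 still-open variables draw from only 7 values {1, 2, 3, 4, 5, 7, 8}, so each is used; only v can be 3, hence v = 3.
The 6 still-open variables draw from only 6 values {1, 2, 4, 5, 7, 8}, so each is used; only t can be 8, hence t = 8.
r and w between them cover only {1, 7} — a naked pair. Remove those values from q, u.
So 2 goes to u.

u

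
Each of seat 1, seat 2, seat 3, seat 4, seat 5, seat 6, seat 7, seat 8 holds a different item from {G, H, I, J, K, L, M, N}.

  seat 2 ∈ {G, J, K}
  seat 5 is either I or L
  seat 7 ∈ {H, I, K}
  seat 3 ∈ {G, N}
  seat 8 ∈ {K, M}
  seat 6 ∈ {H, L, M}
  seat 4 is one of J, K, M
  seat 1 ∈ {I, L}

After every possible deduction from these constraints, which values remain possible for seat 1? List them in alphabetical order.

I, L

The 8 variables together cover exactly {G, H, I, J, K, L, M, N} — 8 values for 8 variables — and N appears only in seat 3's list, so seat 3 = N.
Among the 7 still-open variables, G fits only seat 2 (and all 7 values in {G, H, I, J, K, L, M} must be used), so seat 2 = G.
The 6 still-open variables together cover exactly {H, I, J, K, L, M} — 6 values for 6 variables — and J appears only in seat 4's list, so seat 4 = J.
The 2 variables seat 1 and seat 5 are confined to {I, L}, which locks those values in; drop them from seat 6, seat 7.
No further eliminations apply; seat 1 can still be any of I, L.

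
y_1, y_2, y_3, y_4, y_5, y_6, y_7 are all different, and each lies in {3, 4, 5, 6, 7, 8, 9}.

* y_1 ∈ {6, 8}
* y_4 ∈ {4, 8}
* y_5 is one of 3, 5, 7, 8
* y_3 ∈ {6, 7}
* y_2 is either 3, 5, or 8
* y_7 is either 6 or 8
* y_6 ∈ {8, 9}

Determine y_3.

7

The 7 variables draw from only 7 values {3, 4, 5, 6, 7, 8, 9}, so each is used; only y_4 can be 4, hence y_4 = 4.
The 6 still-open variables draw from only 6 values {3, 5, 6, 7, 8, 9}, so each is used; only y_6 can be 9, hence y_6 = 9.
y_1 and y_7 between them cover only {6, 8} — a naked pair. Remove those values from y_2, y_3, y_5.
So y_3 = 7.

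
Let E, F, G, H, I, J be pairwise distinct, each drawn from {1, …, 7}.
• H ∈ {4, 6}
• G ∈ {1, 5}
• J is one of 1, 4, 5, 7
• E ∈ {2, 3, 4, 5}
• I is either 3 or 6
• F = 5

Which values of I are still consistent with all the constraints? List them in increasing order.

F must be 5 (only option left). Eliminate 5 elsewhere: E, G, J.
G has just one choice, so G = 1. Eliminate 1 elsewhere: J.
No further eliminations apply; I can still be any of 3, 6.

3, 6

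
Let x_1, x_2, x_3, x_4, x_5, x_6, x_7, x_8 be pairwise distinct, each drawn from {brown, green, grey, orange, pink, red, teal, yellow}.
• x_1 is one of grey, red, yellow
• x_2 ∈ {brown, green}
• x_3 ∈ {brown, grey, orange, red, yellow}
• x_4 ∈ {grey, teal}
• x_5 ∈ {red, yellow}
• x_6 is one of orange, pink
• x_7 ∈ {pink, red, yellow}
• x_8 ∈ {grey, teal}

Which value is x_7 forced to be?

pink

Among the 8 variables, green fits only x_2 (and all 8 values in {brown, green, grey, orange, pink, red, teal, yellow} must be used), so x_2 = green.
Among the 7 still-open variables, brown fits only x_3 (and all 7 values in {brown, grey, orange, pink, red, teal, yellow} must be used), so x_3 = brown.
Among the 6 still-open variables, orange fits only x_6 (and all 6 values in {grey, orange, pink, red, teal, yellow} must be used), so x_6 = orange.
Among the 5 still-open variables, pink fits only x_7 (and all 5 values in {grey, pink, red, teal, yellow} must be used), so x_7 = pink.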